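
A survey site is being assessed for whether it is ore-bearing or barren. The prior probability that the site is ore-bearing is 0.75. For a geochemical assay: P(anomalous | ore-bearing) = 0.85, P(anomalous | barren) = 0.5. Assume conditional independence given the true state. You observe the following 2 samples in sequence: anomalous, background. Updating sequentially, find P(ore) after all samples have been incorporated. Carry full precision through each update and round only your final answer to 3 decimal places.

After 'anomalous': P(ore) = 0.85·0.7500 / (0.85·0.7500 + 0.5·0.2500) ≈ 0.8361
After 'background': P(ore) = 0.15·0.8361 / (0.15·0.8361 + 0.5·0.1639) ≈ 0.6047

0.605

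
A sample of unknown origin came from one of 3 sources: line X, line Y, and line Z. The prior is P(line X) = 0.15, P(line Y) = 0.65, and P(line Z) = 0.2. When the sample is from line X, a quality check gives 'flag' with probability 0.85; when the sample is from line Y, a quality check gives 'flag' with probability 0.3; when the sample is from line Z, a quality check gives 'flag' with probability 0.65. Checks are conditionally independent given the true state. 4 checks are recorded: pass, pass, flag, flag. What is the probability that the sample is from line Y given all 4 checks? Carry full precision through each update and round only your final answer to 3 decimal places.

After 'pass': normaliser = 0.15·0.1500 + 0.7·0.6500 + 0.35·0.2000; P(line X) ≈ 0.0411, P(line Y) ≈ 0.8311, P(line Z) ≈ 0.1279
After 'pass': normaliser = 0.15·0.0411 + 0.7·0.8311 + 0.35·0.1279; P(line X) ≈ 0.0097, P(line Y) ≈ 0.9195, P(line Z) ≈ 0.0707
After 'flag': normaliser = 0.85·0.0097 + 0.3·0.9195 + 0.65·0.0707; P(line X) ≈ 0.0251, P(line Y) ≈ 0.8356, P(line Z) ≈ 0.1393
After 'flag': normaliser = 0.85·0.0251 + 0.3·0.8356 + 0.65·0.1393; P(line X) ≈ 0.0588, P(line Y) ≈ 0.6915, P(line Z) ≈ 0.2497

0.691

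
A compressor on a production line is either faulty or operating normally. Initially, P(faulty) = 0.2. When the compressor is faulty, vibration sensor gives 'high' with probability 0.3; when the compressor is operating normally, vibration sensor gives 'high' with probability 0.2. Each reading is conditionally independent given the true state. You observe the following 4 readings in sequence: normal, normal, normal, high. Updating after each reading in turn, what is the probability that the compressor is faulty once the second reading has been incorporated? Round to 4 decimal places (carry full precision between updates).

After 'normal': P(faulty) = 0.7·0.2000 / (0.7·0.2000 + 0.8·0.8000) ≈ 0.1795
After 'normal': P(faulty) = 0.7·0.1795 / (0.7·0.1795 + 0.8·0.8205) ≈ 0.1607

0.1607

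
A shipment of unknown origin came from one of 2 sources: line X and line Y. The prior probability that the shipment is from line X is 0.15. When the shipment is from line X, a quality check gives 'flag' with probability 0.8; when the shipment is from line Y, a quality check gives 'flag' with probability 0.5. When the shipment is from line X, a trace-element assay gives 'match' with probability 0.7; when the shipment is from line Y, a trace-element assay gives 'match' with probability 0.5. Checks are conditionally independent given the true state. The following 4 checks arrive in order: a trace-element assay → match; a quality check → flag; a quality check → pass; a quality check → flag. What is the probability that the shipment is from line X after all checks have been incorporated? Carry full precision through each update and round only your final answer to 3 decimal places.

0.202

After a trace-element assay='match': P(line X) = 0.7·0.1500 / (0.7·0.1500 + 0.5·0.8500) ≈ 0.1981
After a quality check='flag': P(line X) = 0.8·0.1981 / (0.8·0.1981 + 0.5·0.8019) ≈ 0.2833
After a quality check='pass': P(line X) = 0.2·0.2833 / (0.2·0.2833 + 0.5·0.7167) ≈ 0.1365
After a quality check='flag': P(line X) = 0.8·0.1365 / (0.8·0.1365 + 0.5·0.8635) ≈ 0.2019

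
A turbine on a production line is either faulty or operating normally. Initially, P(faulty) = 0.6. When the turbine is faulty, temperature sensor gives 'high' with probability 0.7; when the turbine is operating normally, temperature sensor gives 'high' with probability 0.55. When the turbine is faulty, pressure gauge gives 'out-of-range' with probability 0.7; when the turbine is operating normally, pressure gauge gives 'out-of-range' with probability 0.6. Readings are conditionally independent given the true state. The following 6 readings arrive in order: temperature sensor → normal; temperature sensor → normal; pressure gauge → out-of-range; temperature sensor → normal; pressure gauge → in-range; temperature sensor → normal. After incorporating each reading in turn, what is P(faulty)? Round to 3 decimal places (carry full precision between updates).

0.206

After temperature sensor='normal': P(faulty) = 0.3·0.6000 / (0.3·0.6000 + 0.45·0.4000) ≈ 0.5000
After temperature sensor='normal': P(faulty) = 0.3·0.5000 / (0.3·0.5000 + 0.45·0.5000) ≈ 0.4000
After pressure gauge='out-of-range': P(faulty) = 0.7·0.4000 / (0.7·0.4000 + 0.6·0.6000) ≈ 0.4375
After temperature sensor='normal': P(faulty) = 0.3·0.4375 / (0.3·0.4375 + 0.45·0.5625) ≈ 0.3415
After pressure gauge='in-range': P(faulty) = 0.3·0.3415 / (0.3·0.3415 + 0.4·0.6585) ≈ 0.2800
After temperature sensor='normal': P(faulty) = 0.3·0.2800 / (0.3·0.2800 + 0.45·0.7200) ≈ 0.2059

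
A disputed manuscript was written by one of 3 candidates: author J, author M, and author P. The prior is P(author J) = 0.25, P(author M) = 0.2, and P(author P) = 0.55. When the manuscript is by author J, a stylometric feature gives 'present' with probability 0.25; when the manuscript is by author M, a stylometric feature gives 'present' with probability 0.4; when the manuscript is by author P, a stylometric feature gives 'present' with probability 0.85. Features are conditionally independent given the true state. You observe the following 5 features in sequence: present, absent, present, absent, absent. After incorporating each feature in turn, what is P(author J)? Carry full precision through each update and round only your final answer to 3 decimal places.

0.444

After 'present': normaliser = 0.25·0.2500 + 0.4·0.2000 + 0.85·0.5500; P(author J) ≈ 0.1025, P(author M) ≈ 0.1311, P(author P) ≈ 0.7664
After 'absent': normaliser = 0.75·0.1025 + 0.6·0.1311 + 0.15·0.7664; P(author J) ≈ 0.2841, P(author M) ≈ 0.2909, P(author P) ≈ 0.4250
After 'present': normaliser = 0.25·0.2841 + 0.4·0.2909 + 0.85·0.4250; P(author J) ≈ 0.1295, P(author M) ≈ 0.2121, P(author P) ≈ 0.6585
After 'absent': normaliser = 0.75·0.1295 + 0.6·0.2121 + 0.15·0.6585; P(author J) ≈ 0.3005, P(author M) ≈ 0.3938, P(author P) ≈ 0.3057
After 'absent': normaliser = 0.75·0.3005 + 0.6·0.3938 + 0.15·0.3057; P(author J) ≈ 0.4440, P(author M) ≈ 0.4656, P(author P) ≈ 0.0903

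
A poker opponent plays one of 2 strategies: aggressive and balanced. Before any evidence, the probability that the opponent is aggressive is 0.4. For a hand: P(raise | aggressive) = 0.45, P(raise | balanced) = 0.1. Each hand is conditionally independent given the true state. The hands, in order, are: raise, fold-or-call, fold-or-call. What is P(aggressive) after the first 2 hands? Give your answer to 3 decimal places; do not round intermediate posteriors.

0.647

After 'raise': P(aggressive) = 0.45·0.4000 / (0.45·0.4000 + 0.1·0.6000) ≈ 0.7500
After 'fold-or-call': P(aggressive) = 0.55·0.7500 / (0.55·0.7500 + 0.9·0.2500) ≈ 0.6471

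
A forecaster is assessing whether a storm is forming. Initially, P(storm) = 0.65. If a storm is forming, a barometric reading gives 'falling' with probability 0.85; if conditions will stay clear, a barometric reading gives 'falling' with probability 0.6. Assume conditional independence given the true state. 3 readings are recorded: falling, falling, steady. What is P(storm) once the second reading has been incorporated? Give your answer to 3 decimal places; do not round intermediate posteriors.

0.788

After 'falling': P(storm) = 0.85·0.6500 / (0.85·0.6500 + 0.6·0.3500) ≈ 0.7246
After 'falling': P(storm) = 0.85·0.7246 / (0.85·0.7246 + 0.6·0.2754) ≈ 0.7885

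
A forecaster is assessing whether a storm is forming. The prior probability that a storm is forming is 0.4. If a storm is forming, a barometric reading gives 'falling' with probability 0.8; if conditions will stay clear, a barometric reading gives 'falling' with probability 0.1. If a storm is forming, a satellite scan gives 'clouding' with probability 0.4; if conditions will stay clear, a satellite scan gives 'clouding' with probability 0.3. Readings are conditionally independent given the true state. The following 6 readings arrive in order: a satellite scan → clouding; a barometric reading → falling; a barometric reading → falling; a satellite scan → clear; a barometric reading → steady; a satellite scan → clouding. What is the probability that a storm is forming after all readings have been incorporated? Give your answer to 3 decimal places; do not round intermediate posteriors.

After a satellite scan='clouding': P(storm) = 0.4·0.4000 / (0.4·0.4000 + 0.3·0.6000) ≈ 0.4706
After a barometric reading='falling': P(storm) = 0.8·0.4706 / (0.8·0.4706 + 0.1·0.5294) ≈ 0.8767
After a barometric reading='falling': P(storm) = 0.8·0.8767 / (0.8·0.8767 + 0.1·0.1233) ≈ 0.9827
After a satellite scan='clear': P(storm) = 0.6·0.9827 / (0.6·0.9827 + 0.7·0.0173) ≈ 0.9799
After a barometric reading='steady': P(storm) = 0.2·0.9799 / (0.2·0.9799 + 0.9·0.0201) ≈ 0.9155
After a satellite scan='clouding': P(storm) = 0.4·0.9155 / (0.4·0.9155 + 0.3·0.0845) ≈ 0.9353

0.935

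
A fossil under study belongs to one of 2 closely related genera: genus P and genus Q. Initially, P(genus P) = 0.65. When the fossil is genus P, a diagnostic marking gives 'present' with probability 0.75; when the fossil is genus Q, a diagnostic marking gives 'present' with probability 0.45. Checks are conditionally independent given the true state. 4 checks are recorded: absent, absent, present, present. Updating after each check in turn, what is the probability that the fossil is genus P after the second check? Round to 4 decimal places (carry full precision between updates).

0.2773

After 'absent': P(genus P) = 0.25·0.6500 / (0.25·0.6500 + 0.55·0.3500) ≈ 0.4577
After 'absent': P(genus P) = 0.25·0.4577 / (0.25·0.4577 + 0.55·0.5423) ≈ 0.2773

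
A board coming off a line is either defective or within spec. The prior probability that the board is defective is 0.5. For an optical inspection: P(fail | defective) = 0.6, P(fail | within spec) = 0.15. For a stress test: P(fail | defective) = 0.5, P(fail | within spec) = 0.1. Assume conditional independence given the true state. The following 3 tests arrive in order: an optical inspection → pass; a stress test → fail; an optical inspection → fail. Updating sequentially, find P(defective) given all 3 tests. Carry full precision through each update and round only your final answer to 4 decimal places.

0.9040

After an optical inspection='pass': P(defective) = 0.4·0.5000 / (0.4·0.5000 + 0.85·0.5000) ≈ 0.3200
After a stress test='fail': P(defective) = 0.5·0.3200 / (0.5·0.3200 + 0.1·0.6800) ≈ 0.7018
After an optical inspection='fail': P(defective) = 0.6·0.7018 / (0.6·0.7018 + 0.15·0.2982) ≈ 0.9040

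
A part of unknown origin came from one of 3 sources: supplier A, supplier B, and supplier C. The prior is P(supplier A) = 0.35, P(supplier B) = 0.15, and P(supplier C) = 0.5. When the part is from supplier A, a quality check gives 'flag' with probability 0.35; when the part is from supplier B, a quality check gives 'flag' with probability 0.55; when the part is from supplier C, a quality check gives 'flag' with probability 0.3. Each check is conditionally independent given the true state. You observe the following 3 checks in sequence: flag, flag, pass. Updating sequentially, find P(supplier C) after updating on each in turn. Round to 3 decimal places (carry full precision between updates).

0.395

After 'flag': normaliser = 0.35·0.3500 + 0.55·0.1500 + 0.3·0.5000; P(supplier A) ≈ 0.3451, P(supplier B) ≈ 0.2324, P(supplier C) ≈ 0.4225
After 'flag': normaliser = 0.35·0.3451 + 0.55·0.2324 + 0.3·0.4225; P(supplier A) ≈ 0.3218, P(supplier B) ≈ 0.3405, P(supplier C) ≈ 0.3377
After 'pass': normaliser = 0.65·0.3218 + 0.45·0.3405 + 0.7·0.3377; P(supplier A) ≈ 0.3493, P(supplier B) ≈ 0.2559, P(supplier C) ≈ 0.3948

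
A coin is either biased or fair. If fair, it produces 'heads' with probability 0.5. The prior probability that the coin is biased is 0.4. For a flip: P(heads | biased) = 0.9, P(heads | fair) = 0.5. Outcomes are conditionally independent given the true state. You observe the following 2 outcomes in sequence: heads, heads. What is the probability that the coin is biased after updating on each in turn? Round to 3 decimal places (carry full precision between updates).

0.684

Each posterior becomes the prior for the next update.
After 'heads': P(biased) = 0.9·0.4000 / (0.9·0.4000 + 0.5·0.6000) ≈ 0.5455
After 'heads': P(biased) = 0.9·0.5455 / (0.9·0.5455 + 0.5·0.4545) ≈ 0.6835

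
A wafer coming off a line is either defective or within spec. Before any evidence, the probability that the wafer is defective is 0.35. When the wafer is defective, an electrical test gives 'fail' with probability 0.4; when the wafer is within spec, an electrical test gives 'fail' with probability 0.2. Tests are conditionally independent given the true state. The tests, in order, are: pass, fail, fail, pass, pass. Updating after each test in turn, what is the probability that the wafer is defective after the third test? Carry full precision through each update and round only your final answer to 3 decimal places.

Each posterior becomes the prior for the next update.
After 'pass': P(defective) = 0.6·0.3500 / (0.6·0.3500 + 0.8·0.6500) ≈ 0.2877
After 'fail': P(defective) = 0.4·0.2877 / (0.4·0.2877 + 0.2·0.7123) ≈ 0.4468
After 'fail': P(defective) = 0.4·0.4468 / (0.4·0.4468 + 0.2·0.5532) ≈ 0.6176

0.618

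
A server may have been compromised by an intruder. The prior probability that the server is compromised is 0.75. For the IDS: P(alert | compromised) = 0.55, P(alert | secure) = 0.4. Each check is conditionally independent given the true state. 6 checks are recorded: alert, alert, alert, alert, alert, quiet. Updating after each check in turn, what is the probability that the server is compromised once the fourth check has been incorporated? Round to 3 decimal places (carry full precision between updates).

After 'alert': P(compromised) = 0.55·0.7500 / (0.55·0.7500 + 0.4·0.2500) ≈ 0.8049
After 'alert': P(compromised) = 0.55·0.8049 / (0.55·0.8049 + 0.4·0.1951) ≈ 0.8501
After 'alert': P(compromised) = 0.55·0.8501 / (0.55·0.8501 + 0.4·0.1499) ≈ 0.8863
After 'alert': P(compromised) = 0.55·0.8863 / (0.55·0.8863 + 0.4·0.1137) ≈ 0.9147

0.915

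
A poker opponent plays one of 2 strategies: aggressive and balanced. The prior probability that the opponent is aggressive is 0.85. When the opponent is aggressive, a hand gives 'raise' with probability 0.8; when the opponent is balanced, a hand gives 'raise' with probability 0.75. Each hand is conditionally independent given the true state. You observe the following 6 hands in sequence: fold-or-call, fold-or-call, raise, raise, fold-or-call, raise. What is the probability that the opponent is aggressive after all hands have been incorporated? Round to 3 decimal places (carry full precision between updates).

0.779

Apply Bayes' rule sequentially, carrying P(aggressive) forward.
After 'fold-or-call': P(aggressive) = 0.2·0.8500 / (0.2·0.8500 + 0.25·0.1500) ≈ 0.8193
After 'fold-or-call': P(aggressive) = 0.2·0.8193 / (0.2·0.8193 + 0.25·0.1807) ≈ 0.7839
After 'raise': P(aggressive) = 0.8·0.7839 / (0.8·0.7839 + 0.75·0.2161) ≈ 0.7946
After 'raise': P(aggressive) = 0.8·0.7946 / (0.8·0.7946 + 0.75·0.2054) ≈ 0.8049
After 'fold-or-call': P(aggressive) = 0.2·0.8049 / (0.2·0.8049 + 0.25·0.1951) ≈ 0.7675
After 'raise': P(aggressive) = 0.8·0.7675 / (0.8·0.7675 + 0.75·0.2325) ≈ 0.7788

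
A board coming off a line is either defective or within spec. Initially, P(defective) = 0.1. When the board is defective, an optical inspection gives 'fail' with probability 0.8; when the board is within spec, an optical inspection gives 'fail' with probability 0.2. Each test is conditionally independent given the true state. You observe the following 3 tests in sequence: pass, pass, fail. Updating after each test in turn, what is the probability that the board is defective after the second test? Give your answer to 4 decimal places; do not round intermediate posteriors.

After 'pass': P(defective) = 0.2·0.1000 / (0.2·0.1000 + 0.8·0.9000) ≈ 0.0270
After 'pass': P(defective) = 0.2·0.0270 / (0.2·0.0270 + 0.8·0.9730) ≈ 0.0069

0.0069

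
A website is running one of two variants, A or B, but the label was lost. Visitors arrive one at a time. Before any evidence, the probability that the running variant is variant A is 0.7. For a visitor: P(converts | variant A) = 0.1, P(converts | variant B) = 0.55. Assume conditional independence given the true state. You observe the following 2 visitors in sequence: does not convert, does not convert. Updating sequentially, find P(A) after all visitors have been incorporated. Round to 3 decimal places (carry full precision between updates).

0.903

After 'does not convert': P(A) = 0.9·0.7000 / (0.9·0.7000 + 0.45·0.3000) ≈ 0.8235
After 'does not convert': P(A) = 0.9·0.8235 / (0.9·0.8235 + 0.45·0.1765) ≈ 0.9032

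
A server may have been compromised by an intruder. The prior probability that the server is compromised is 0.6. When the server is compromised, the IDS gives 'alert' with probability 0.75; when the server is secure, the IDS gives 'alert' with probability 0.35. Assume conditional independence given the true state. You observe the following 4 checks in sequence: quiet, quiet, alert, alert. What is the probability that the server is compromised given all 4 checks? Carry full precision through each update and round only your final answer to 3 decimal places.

Apply Bayes' rule sequentially, carrying P(compromised) forward.
After 'quiet': P(compromised) = 0.25·0.6000 / (0.25·0.6000 + 0.65·0.4000) ≈ 0.3659
After 'quiet': P(compromised) = 0.25·0.3659 / (0.25·0.3659 + 0.65·0.6341) ≈ 0.1816
After 'alert': P(compromised) = 0.75·0.1816 / (0.75·0.1816 + 0.35·0.8184) ≈ 0.3223
After 'alert': P(compromised) = 0.75·0.3223 / (0.75·0.3223 + 0.35·0.6777) ≈ 0.5047

0.505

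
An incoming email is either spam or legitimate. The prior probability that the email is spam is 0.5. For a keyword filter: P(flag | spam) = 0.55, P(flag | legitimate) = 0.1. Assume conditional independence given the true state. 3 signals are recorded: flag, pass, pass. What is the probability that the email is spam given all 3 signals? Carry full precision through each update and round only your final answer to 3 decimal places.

After 'flag': P(spam) = 0.55·0.5000 / (0.55·0.5000 + 0.1·0.5000) ≈ 0.8462
After 'pass': P(spam) = 0.45·0.8462 / (0.45·0.8462 + 0.9·0.1538) ≈ 0.7333
After 'pass': P(spam) = 0.45·0.7333 / (0.45·0.7333 + 0.9·0.2667) ≈ 0.5789

0.579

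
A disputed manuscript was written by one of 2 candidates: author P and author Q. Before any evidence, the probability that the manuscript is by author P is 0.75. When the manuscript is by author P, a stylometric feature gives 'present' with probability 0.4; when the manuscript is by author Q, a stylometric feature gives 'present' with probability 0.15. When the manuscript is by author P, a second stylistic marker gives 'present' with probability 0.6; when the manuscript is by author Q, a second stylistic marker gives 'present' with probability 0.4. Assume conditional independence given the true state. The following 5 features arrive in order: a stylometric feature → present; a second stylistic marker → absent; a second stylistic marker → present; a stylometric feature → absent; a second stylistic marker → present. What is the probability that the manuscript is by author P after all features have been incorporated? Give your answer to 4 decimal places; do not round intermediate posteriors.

After a stylometric feature='present': P(author P) = 0.4·0.7500 / (0.4·0.7500 + 0.15·0.2500) ≈ 0.8889
After a second stylistic marker='absent': P(author P) = 0.4·0.8889 / (0.4·0.8889 + 0.6·0.1111) ≈ 0.8421
After a second stylistic marker='present': P(author P) = 0.6·0.8421 / (0.6·0.8421 + 0.4·0.1579) ≈ 0.8889
After a stylometric feature='absent': P(author P) = 0.6·0.8889 / (0.6·0.8889 + 0.85·0.1111) ≈ 0.8496
After a second stylistic marker='present': P(author P) = 0.6·0.8496 / (0.6·0.8496 + 0.4·0.1504) ≈ 0.8944

0.8944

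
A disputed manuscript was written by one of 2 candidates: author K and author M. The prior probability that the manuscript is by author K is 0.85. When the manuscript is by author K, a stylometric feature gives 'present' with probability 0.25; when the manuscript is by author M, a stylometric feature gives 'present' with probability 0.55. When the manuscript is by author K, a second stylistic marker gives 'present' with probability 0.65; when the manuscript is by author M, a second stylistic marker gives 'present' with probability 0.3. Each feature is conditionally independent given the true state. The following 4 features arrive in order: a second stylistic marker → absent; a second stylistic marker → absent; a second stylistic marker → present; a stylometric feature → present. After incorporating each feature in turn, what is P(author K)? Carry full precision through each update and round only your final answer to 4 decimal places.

0.5825

After a second stylistic marker='absent': P(author K) = 0.35·0.8500 / (0.35·0.8500 + 0.7·0.1500) ≈ 0.7391
After a second stylistic marker='absent': P(author K) = 0.35·0.7391 / (0.35·0.7391 + 0.7·0.2609) ≈ 0.5862
After a second stylistic marker='present': P(author K) = 0.65·0.5862 / (0.65·0.5862 + 0.3·0.4138) ≈ 0.7543
After a stylometric feature='present': P(author K) = 0.25·0.7543 / (0.25·0.7543 + 0.55·0.2457) ≈ 0.5825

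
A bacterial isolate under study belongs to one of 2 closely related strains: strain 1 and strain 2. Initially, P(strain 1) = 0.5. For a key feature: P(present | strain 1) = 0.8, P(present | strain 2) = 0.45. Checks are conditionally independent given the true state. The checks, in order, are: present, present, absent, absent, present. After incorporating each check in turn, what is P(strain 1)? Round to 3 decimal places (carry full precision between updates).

0.426

After 'present': P(strain 1) = 0.8·0.5000 / (0.8·0.5000 + 0.45·0.5000) ≈ 0.6400
After 'present': P(strain 1) = 0.8·0.6400 / (0.8·0.6400 + 0.45·0.3600) ≈ 0.7596
After 'absent': P(strain 1) = 0.2·0.7596 / (0.2·0.7596 + 0.55·0.2404) ≈ 0.5347
After 'absent': P(strain 1) = 0.2·0.5347 / (0.2·0.5347 + 0.55·0.4653) ≈ 0.2947
After 'present': P(strain 1) = 0.8·0.2947 / (0.8·0.2947 + 0.45·0.7053) ≈ 0.4263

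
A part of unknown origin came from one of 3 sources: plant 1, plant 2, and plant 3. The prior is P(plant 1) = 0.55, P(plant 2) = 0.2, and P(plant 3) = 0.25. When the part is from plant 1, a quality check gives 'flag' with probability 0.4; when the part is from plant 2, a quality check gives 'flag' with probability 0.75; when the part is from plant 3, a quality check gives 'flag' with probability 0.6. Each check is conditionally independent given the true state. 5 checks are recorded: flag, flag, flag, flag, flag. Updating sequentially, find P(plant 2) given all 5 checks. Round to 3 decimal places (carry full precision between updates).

0.654

Apply Bayes' rule sequentially, carrying P(plant 2) forward.
After 'flag': normaliser = 0.4·0.5500 + 0.75·0.2000 + 0.6·0.2500; P(plant 1) ≈ 0.4231, P(plant 2) ≈ 0.2885, P(plant 3) ≈ 0.2885
After 'flag': normaliser = 0.4·0.4231 + 0.75·0.2885 + 0.6·0.2885; P(plant 1) ≈ 0.3029, P(plant 2) ≈ 0.3873, P(plant 3) ≈ 0.3098
After 'flag': normaliser = 0.4·0.3029 + 0.75·0.3873 + 0.6·0.3098; P(plant 1) ≈ 0.2028, P(plant 2) ≈ 0.4861, P(plant 3) ≈ 0.3111
After 'flag': normaliser = 0.4·0.2028 + 0.75·0.4861 + 0.6·0.3111; P(plant 1) ≈ 0.1283, P(plant 2) ≈ 0.5765, P(plant 3) ≈ 0.2952
After 'flag': normaliser = 0.4·0.1283 + 0.75·0.5765 + 0.6·0.2952; P(plant 1) ≈ 0.0776, P(plant 2) ≈ 0.6543, P(plant 3) ≈ 0.2680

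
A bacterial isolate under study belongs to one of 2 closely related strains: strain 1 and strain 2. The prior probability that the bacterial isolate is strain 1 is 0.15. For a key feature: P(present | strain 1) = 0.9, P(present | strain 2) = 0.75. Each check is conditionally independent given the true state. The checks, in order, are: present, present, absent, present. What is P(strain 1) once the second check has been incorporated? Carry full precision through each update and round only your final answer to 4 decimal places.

After 'present': P(strain 1) = 0.9·0.1500 / (0.9·0.1500 + 0.75·0.8500) ≈ 0.1748
After 'present': P(strain 1) = 0.9·0.1748 / (0.9·0.1748 + 0.75·0.8252) ≈ 0.2026

0.2026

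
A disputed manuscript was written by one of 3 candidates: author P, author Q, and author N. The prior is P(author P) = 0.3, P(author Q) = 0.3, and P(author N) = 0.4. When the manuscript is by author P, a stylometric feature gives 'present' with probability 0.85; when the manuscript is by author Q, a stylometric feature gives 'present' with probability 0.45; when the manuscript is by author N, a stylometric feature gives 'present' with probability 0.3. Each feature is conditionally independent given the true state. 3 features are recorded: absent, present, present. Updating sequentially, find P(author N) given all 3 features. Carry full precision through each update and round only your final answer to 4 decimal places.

After 'absent': normaliser = 0.15·0.3000 + 0.55·0.3000 + 0.7·0.4000; P(author P) ≈ 0.0918, P(author Q) ≈ 0.3367, P(author N) ≈ 0.5714
After 'present': normaliser = 0.85·0.0918 + 0.45·0.3367 + 0.3·0.5714; P(author P) ≈ 0.1947, P(author Q) ≈ 0.3779, P(author N) ≈ 0.4275
After 'present': normaliser = 0.85·0.1947 + 0.45·0.3779 + 0.3·0.4275; P(author P) ≈ 0.3568, P(author Q) ≈ 0.3667, P(author N) ≈ 0.2765

0.2765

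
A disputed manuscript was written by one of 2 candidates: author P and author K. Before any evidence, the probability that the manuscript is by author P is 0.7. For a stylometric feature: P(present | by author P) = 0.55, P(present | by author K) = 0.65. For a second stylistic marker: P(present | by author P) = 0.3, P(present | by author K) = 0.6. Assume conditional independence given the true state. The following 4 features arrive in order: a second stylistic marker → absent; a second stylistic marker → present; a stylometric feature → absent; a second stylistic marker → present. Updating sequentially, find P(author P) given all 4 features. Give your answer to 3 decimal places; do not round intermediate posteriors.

Apply Bayes' rule sequentially, carrying P(author P) forward.
After a second stylistic marker='absent': P(author P) = 0.7·0.7000 / (0.7·0.7000 + 0.4·0.3000) ≈ 0.8033
After a second stylistic marker='present': P(author P) = 0.3·0.8033 / (0.3·0.8033 + 0.6·0.1967) ≈ 0.6712
After a stylometric feature='absent': P(author P) = 0.45·0.6712 / (0.45·0.6712 + 0.35·0.3288) ≈ 0.7241
After a second stylistic marker='present': P(author P) = 0.3·0.7241 / (0.3·0.7241 + 0.6·0.2759) ≈ 0.5676

0.568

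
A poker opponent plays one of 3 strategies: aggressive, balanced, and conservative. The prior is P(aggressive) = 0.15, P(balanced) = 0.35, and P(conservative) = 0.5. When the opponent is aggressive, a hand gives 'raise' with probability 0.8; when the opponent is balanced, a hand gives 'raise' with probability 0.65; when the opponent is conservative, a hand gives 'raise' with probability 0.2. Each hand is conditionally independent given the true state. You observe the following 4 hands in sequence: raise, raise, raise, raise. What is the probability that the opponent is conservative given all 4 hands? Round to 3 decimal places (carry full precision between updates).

After 'raise': normaliser = 0.8·0.1500 + 0.65·0.3500 + 0.2·0.5000; P(aggressive) ≈ 0.2682, P(balanced) ≈ 0.5084, P(conservative) ≈ 0.2235
After 'raise': normaliser = 0.8·0.2682 + 0.65·0.5084 + 0.2·0.2235; P(aggressive) ≈ 0.3638, P(balanced) ≈ 0.5604, P(conservative) ≈ 0.0758
After 'raise': normaliser = 0.8·0.3638 + 0.65·0.5604 + 0.2·0.0758; P(aggressive) ≈ 0.4341, P(balanced) ≈ 0.5433, P(conservative) ≈ 0.0226
After 'raise': normaliser = 0.8·0.4341 + 0.65·0.5433 + 0.2·0.0226; P(aggressive) ≈ 0.4926, P(balanced) ≈ 0.5010, P(conservative) ≈ 0.0064

0.006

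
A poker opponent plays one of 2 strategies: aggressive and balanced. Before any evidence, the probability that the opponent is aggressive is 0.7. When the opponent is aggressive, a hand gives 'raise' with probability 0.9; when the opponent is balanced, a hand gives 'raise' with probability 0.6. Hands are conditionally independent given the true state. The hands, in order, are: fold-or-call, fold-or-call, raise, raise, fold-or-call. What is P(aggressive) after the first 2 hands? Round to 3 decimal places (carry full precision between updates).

Each posterior becomes the prior for the next update.
After 'fold-or-call': P(aggressive) = 0.1·0.7000 / (0.1·0.7000 + 0.4·0.3000) ≈ 0.3684
After 'fold-or-call': P(aggressive) = 0.1·0.3684 / (0.1·0.3684 + 0.4·0.6316) ≈ 0.1273

0.127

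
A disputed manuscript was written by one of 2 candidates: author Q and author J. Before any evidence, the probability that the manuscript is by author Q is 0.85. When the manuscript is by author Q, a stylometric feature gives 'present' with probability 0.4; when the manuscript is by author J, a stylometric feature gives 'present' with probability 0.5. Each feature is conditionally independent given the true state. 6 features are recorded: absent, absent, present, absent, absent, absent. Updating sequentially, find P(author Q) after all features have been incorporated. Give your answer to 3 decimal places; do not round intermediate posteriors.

0.919

Each posterior becomes the prior for the next update.
After 'absent': P(author Q) = 0.6·0.8500 / (0.6·0.8500 + 0.5·0.1500) ≈ 0.8718
After 'absent': P(author Q) = 0.6·0.8718 / (0.6·0.8718 + 0.5·0.1282) ≈ 0.8908
After 'present': P(author Q) = 0.4·0.8908 / (0.4·0.8908 + 0.5·0.1092) ≈ 0.8672
After 'absent': P(author Q) = 0.6·0.8672 / (0.6·0.8672 + 0.5·0.1328) ≈ 0.8868
After 'absent': P(author Q) = 0.6·0.8868 / (0.6·0.8868 + 0.5·0.1132) ≈ 0.9038
After 'absent': P(author Q) = 0.6·0.9038 / (0.6·0.9038 + 0.5·0.0962) ≈ 0.9186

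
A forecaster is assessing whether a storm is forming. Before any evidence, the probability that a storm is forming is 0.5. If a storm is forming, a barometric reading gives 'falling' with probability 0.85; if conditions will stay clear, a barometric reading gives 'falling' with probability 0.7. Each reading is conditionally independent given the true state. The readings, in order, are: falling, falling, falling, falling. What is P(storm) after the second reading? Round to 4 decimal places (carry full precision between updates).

After 'falling': P(storm) = 0.85·0.5000 / (0.85·0.5000 + 0.7·0.5000) ≈ 0.5484
After 'falling': P(storm) = 0.85·0.5484 / (0.85·0.5484 + 0.7·0.4516) ≈ 0.5959

0.5959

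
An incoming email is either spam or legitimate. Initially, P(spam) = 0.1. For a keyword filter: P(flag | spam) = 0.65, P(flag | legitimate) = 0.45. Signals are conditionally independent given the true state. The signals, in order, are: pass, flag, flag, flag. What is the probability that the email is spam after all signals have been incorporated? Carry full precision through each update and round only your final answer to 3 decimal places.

0.176

Each posterior becomes the prior for the next update.
After 'pass': P(spam) = 0.35·0.1000 / (0.35·0.1000 + 0.55·0.9000) ≈ 0.0660
After 'flag': P(spam) = 0.65·0.0660 / (0.65·0.0660 + 0.45·0.9340) ≈ 0.0927
After 'flag': P(spam) = 0.65·0.0927 / (0.65·0.0927 + 0.45·0.9073) ≈ 0.1286
After 'flag': P(spam) = 0.65·0.1286 / (0.65·0.1286 + 0.45·0.8714) ≈ 0.1757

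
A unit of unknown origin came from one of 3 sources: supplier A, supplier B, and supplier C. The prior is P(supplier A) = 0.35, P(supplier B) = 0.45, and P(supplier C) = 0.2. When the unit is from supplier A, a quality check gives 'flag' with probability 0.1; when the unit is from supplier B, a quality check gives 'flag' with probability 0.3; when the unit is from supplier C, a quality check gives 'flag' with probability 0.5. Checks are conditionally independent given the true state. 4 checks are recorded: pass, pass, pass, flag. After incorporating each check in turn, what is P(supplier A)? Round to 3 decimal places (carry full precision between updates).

0.303

After 'pass': normaliser = 0.9·0.3500 + 0.7·0.4500 + 0.5·0.2000; P(supplier A) ≈ 0.4315, P(supplier B) ≈ 0.4315, P(supplier C) ≈ 0.1370
After 'pass': normaliser = 0.9·0.4315 + 0.7·0.4315 + 0.5·0.1370; P(supplier A) ≈ 0.5117, P(supplier B) ≈ 0.3980, P(supplier C) ≈ 0.0903
After 'pass': normaliser = 0.9·0.5117 + 0.7·0.3980 + 0.5·0.0903; P(supplier A) ≈ 0.5872, P(supplier B) ≈ 0.3552, P(supplier C) ≈ 0.0575
After 'flag': normaliser = 0.1·0.5872 + 0.3·0.3552 + 0.5·0.0575; P(supplier A) ≈ 0.3026, P(supplier B) ≈ 0.5492, P(supplier C) ≈ 0.1482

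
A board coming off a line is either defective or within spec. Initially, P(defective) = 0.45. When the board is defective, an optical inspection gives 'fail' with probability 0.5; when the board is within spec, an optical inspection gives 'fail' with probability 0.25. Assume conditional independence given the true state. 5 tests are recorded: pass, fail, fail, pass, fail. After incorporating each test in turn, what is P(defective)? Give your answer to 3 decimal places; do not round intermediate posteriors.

0.744

After 'pass': P(defective) = 0.5·0.4500 / (0.5·0.4500 + 0.75·0.5500) ≈ 0.3529
After 'fail': P(defective) = 0.5·0.3529 / (0.5·0.3529 + 0.25·0.6471) ≈ 0.5217
After 'fail': P(defective) = 0.5·0.5217 / (0.5·0.5217 + 0.25·0.4783) ≈ 0.6857
After 'pass': P(defective) = 0.5·0.6857 / (0.5·0.6857 + 0.75·0.3143) ≈ 0.5926
After 'fail': P(defective) = 0.5·0.5926 / (0.5·0.5926 + 0.25·0.4074) ≈ 0.7442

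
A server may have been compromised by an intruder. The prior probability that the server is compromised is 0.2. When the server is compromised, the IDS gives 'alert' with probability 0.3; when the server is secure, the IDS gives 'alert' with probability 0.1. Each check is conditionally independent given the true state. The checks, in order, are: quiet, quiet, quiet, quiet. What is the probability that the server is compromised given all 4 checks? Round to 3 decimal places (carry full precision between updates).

Each posterior becomes the prior for the next update.
After 'quiet': P(compromised) = 0.7·0.2000 / (0.7·0.2000 + 0.9·0.8000) ≈ 0.1628
After 'quiet': P(compromised) = 0.7·0.1628 / (0.7·0.1628 + 0.9·0.8372) ≈ 0.1314
After 'quiet': P(compromised) = 0.7·0.1314 / (0.7·0.1314 + 0.9·0.8686) ≈ 0.1052
After 'quiet': P(compromised) = 0.7·0.1052 / (0.7·0.1052 + 0.9·0.8948) ≈ 0.0838

0.084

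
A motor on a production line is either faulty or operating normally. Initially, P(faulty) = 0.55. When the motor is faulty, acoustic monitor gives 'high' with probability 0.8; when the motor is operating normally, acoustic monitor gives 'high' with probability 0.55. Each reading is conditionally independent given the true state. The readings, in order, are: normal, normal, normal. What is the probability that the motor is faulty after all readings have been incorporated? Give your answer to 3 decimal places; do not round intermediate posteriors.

0.097

Apply Bayes' rule sequentially, carrying P(faulty) forward.
After 'normal': P(faulty) = 0.2·0.5500 / (0.2·0.5500 + 0.45·0.4500) ≈ 0.3520
After 'normal': P(faulty) = 0.2·0.3520 / (0.2·0.3520 + 0.45·0.6480) ≈ 0.1945
After 'normal': P(faulty) = 0.2·0.1945 / (0.2·0.1945 + 0.45·0.8055) ≈ 0.0969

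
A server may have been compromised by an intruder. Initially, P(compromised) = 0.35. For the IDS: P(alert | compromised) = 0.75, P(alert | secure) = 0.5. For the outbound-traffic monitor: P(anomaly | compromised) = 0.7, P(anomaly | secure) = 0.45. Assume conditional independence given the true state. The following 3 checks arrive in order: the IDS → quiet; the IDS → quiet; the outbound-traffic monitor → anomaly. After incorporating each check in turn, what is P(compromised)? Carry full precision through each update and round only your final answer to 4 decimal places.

0.1731

After the IDS='quiet': P(compromised) = 0.25·0.3500 / (0.25·0.3500 + 0.5·0.6500) ≈ 0.2121
After the IDS='quiet': P(compromised) = 0.25·0.2121 / (0.25·0.2121 + 0.5·0.7879) ≈ 0.1186
After the outbound-traffic monitor='anomaly': P(compromised) = 0.7·0.1186 / (0.7·0.1186 + 0.45·0.8814) ≈ 0.1731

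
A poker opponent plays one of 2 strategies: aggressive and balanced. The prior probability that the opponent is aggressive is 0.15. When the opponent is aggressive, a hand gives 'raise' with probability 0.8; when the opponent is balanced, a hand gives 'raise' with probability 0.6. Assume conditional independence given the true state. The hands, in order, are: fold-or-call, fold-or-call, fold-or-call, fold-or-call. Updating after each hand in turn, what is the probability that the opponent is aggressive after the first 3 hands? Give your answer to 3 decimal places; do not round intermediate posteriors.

0.022

After 'fold-or-call': P(aggressive) = 0.2·0.1500 / (0.2·0.1500 + 0.4·0.8500) ≈ 0.0811
After 'fold-or-call': P(aggressive) = 0.2·0.0811 / (0.2·0.0811 + 0.4·0.9189) ≈ 0.0423
After 'fold-or-call': P(aggressive) = 0.2·0.0423 / (0.2·0.0423 + 0.4·0.9577) ≈ 0.0216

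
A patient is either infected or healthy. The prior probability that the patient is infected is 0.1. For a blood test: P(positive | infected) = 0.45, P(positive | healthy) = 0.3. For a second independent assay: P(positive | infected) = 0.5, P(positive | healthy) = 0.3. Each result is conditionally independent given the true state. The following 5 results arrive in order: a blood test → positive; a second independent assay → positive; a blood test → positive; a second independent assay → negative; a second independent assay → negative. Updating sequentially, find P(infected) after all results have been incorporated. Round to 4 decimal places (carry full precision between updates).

After a blood test='positive': P(infected) = 0.45·0.1000 / (0.45·0.1000 + 0.3·0.9000) ≈ 0.1429
After a second independent assay='positive': P(infected) = 0.5·0.1429 / (0.5·0.1429 + 0.3·0.8571) ≈ 0.2174
After a blood test='positive': P(infected) = 0.45·0.2174 / (0.45·0.2174 + 0.3·0.7826) ≈ 0.2941
After a second independent assay='negative': P(infected) = 0.5·0.2941 / (0.5·0.2941 + 0.7·0.7059) ≈ 0.2294
After a second independent assay='negative': P(infected) = 0.5·0.2294 / (0.5·0.2294 + 0.7·0.7706) ≈ 0.1753

0.1753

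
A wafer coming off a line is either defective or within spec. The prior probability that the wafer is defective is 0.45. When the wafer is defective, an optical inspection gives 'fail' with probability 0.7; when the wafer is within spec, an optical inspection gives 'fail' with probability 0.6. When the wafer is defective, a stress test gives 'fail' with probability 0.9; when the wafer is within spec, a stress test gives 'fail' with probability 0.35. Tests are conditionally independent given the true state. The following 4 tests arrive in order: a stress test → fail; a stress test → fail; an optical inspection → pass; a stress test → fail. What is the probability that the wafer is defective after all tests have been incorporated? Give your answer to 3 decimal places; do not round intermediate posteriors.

0.913

Apply Bayes' rule sequentially, carrying P(defective) forward.
After a stress test='fail': P(defective) = 0.9·0.4500 / (0.9·0.4500 + 0.35·0.5500) ≈ 0.6778
After a stress test='fail': P(defective) = 0.9·0.6778 / (0.9·0.6778 + 0.35·0.3222) ≈ 0.8440
After an optical inspection='pass': P(defective) = 0.3·0.8440 / (0.3·0.8440 + 0.4·0.1560) ≈ 0.8023
After a stress test='fail': P(defective) = 0.9·0.8023 / (0.9·0.8023 + 0.35·0.1977) ≈ 0.9125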